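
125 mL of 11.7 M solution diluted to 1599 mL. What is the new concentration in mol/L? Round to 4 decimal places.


Dilution: M1*V1 = M2*V2, solve for M2.
M2 = M1*V1 / V2
M2 = 11.7 * 125 / 1599
M2 = 1462.5 / 1599
M2 = 0.91463415 mol/L, rounded to 4 dp:

0.9146 mol/L


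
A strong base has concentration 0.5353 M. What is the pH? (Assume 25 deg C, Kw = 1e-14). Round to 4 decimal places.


A strong base dissociates completely, so [OH-] equals the given concentration.
pOH = -log10([OH-]) = -log10(0.5353) = 0.271403
pH = 14 - pOH = 14 - 0.271403
pH = 13.728597, rounded to 4 dp:

13.7286


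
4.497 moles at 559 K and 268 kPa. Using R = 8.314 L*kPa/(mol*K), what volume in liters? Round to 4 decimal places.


PV = nRT, solve for V = nRT / P.
nRT = 4.497 * 8.314 * 559 = 20899.9244
V = 20899.9244 / 268
V = 77.98479254 L, rounded to 4 dp:

77.9848 L


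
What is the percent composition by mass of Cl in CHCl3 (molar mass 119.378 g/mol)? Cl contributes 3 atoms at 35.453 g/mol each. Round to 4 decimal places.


pct = 100 * (n_elem * M_elem) / M_total
mass_contribution = 3 * 35.453 = 106.359 g/mol
pct = 100 * 106.359 / 119.378
pct = 89.09430548 %, rounded to 4 dp:

89.0943 %


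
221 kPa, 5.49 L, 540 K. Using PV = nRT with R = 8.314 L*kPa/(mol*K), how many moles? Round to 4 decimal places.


PV = nRT, solve for n = PV / (RT).
PV = 221 * 5.49 = 1213.29
RT = 8.314 * 540 = 4489.56
n = 1213.29 / 4489.56
n = 0.27024697 mol, rounded to 4 dp:

0.2702 mol


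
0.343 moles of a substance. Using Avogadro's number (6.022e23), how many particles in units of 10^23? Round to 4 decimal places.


N = n * NA, then divide by 1e23 for the requested units.
N / 1e23 = n * 6.022
N / 1e23 = 0.343 * 6.022
N / 1e23 = 2.065546, rounded to 4 dp:

2.0655


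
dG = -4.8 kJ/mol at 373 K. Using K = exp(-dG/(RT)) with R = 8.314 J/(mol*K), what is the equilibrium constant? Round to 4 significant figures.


dG is in kJ/mol; multiply by 1000 to match R in J/(mol*K).
RT = 8.314 * 373 = 3101.122 J/mol
exponent = -dG*1000 / (RT) = -(-4.8*1000) / 3101.122 = 1.54782688
K = exp(1.54782688)
K = 4.7012427, rounded to 4 significant figures:

4.701


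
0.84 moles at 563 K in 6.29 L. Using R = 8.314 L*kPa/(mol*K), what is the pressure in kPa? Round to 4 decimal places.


PV = nRT, solve for P = nRT / V.
nRT = 0.84 * 8.314 * 563 = 3931.8569
P = 3931.8569 / 6.29
P = 625.09648649 kPa, rounded to 4 dp:

625.0965 kPa


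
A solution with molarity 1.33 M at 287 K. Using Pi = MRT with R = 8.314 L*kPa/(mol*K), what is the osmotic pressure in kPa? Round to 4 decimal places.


Osmotic pressure (van't Hoff): Pi = M*R*T.
RT = 8.314 * 287 = 2386.118
Pi = 1.33 * 2386.118
Pi = 3173.53694 kPa, rounded to 4 dp:

3173.5369 kPa


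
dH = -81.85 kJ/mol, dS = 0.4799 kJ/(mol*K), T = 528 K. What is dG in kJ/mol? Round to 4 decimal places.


Gibbs: dG = dH - T*dS (consistent units, dS already in kJ/(mol*K)).
T*dS = 528 * 0.4799 = 253.3872
dG = -81.85 - (253.3872)
dG = -335.2372 kJ/mol, rounded to 4 dp:

-335.2372 kJ/mol


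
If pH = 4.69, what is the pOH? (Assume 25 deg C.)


At 25 deg C, pH + pOH = 14.
pOH = 14 - pH = 14 - 4.69
pOH = 9.31:

9.31


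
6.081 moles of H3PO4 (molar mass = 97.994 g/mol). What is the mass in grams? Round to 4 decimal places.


mass = n * M
mass = 6.081 * 97.994
mass = 595.901514 g, rounded to 4 dp:

595.9015 g


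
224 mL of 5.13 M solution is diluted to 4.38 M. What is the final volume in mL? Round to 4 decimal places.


Dilution: M1*V1 = M2*V2, solve for V2.
V2 = M1*V1 / M2
V2 = 5.13 * 224 / 4.38
V2 = 1149.12 / 4.38
V2 = 262.35616438 mL, rounded to 4 dp:

262.3562 mL


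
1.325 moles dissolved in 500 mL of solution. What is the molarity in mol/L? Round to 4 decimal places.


Convert volume to liters: V_L = V_mL / 1000.
V_L = 500 / 1000 = 0.5 L
M = n / V_L = 1.325 / 0.5
M = 2.65 mol/L, rounded to 4 dp:

2.6500 mol/L


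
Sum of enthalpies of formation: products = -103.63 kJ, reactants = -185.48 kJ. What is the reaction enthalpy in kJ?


dH_rxn = sum(dH_f products) - sum(dH_f reactants)
dH_rxn = -103.63 - (-185.48)
dH_rxn = 81.85 kJ:

81.85 kJ


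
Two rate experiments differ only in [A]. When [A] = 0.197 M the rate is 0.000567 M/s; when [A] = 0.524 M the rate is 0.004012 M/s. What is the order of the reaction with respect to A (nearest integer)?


Rate is proportional to [A]^n, so rate2/rate1 = ([A]2/[A]1)^n. Take logs to solve for n.
rate2/rate1 = 0.004012 / 0.000567 = 7.0758
[A]2/[A]1 = 0.524 / 0.197 = 2.6599
n = ln(7.0758) / ln(2.6599) = 2.0
Nearest integer order:

2


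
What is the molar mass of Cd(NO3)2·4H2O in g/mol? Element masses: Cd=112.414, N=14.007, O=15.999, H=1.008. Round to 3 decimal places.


M = sum(count * atomic_mass) over atoms.
M = 1*112.414 + 2*14.007 + 10*15.999 + 8*1.008
M = 112.414 + 28.014 + 159.99 + 8.064
M = 308.482 g/mol, rounded to 3 dp:

308.482 g/mol


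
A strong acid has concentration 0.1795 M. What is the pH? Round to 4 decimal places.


A strong acid dissociates completely, so [H+] equals the given concentration.
pH = -log10([H+]) = -log10(0.1795)
pH = 0.74593555, rounded to 4 dp:

0.7459


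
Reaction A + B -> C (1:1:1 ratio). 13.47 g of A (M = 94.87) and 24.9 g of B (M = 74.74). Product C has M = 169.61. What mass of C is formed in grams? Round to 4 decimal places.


Find moles of each reactant; the smaller value is the limiting reagent in a 1:1:1 reaction, so moles_C equals moles of the limiter.
n_A = mass_A / M_A = 13.47 / 94.87 = 0.141984 mol
n_B = mass_B / M_B = 24.9 / 74.74 = 0.333155 mol
Limiting reagent: A (smaller), n_limiting = 0.141984 mol
mass_C = n_limiting * M_C = 0.141984 * 169.61
mass_C = 24.08190624 g, rounded to 4 dp:

24.0819 g


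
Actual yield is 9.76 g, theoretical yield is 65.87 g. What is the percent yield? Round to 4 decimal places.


% yield = 100 * actual / theoretical
% yield = 100 * 9.76 / 65.87
% yield = 14.81706391 %, rounded to 4 dp:

14.8171 %


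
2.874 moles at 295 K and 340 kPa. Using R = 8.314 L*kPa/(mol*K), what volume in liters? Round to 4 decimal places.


PV = nRT, solve for V = nRT / P.
nRT = 2.874 * 8.314 * 295 = 7048.8586
V = 7048.8586 / 340
V = 20.73193706 L, rounded to 4 dp:

20.7319 L


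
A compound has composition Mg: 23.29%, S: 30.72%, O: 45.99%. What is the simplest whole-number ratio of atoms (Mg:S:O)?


Assume 100 g of compound, divide each mass% by atomic mass to get moles, then normalize by the smallest to get a raw atom ratio.
Moles per 100 g: Mg: 23.29/24.305 = 0.9582, S: 30.72/32.065 = 0.9581, O: 45.99/15.999 = 2.8746
Raw ratio (divide by min = 0.9581): Mg: 1.0, S: 1.0, O: 3.0
Multiply by 1 to clear fractions: Mg: 1.0 ~= 1, S: 1.0 ~= 1, O: 3.0 ~= 3
Reduce by GCD to get the simplest whole-number ratio:

1:1:3


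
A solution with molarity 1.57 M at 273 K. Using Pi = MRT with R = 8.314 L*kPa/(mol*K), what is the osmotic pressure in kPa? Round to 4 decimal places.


Osmotic pressure (van't Hoff): Pi = M*R*T.
RT = 8.314 * 273 = 2269.722
Pi = 1.57 * 2269.722
Pi = 3563.46354 kPa, rounded to 4 dp:

3563.4635 kPa


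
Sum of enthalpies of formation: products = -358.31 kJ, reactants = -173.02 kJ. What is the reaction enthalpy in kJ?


dH_rxn = sum(dH_f products) - sum(dH_f reactants)
dH_rxn = -358.31 - (-173.02)
dH_rxn = -185.29 kJ:

-185.29 kJ


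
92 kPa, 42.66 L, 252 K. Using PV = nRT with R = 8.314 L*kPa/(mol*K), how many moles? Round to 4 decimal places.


PV = nRT, solve for n = PV / (RT).
PV = 92 * 42.66 = 3924.72
RT = 8.314 * 252 = 2095.128
n = 3924.72 / 2095.128
n = 1.87326025 mol, rounded to 4 dp:

1.8733 mol


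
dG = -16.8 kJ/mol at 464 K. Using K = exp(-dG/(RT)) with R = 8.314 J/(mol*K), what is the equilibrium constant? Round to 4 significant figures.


dG is in kJ/mol; multiply by 1000 to match R in J/(mol*K).
RT = 8.314 * 464 = 3857.696 J/mol
exponent = -dG*1000 / (RT) = -(-16.8*1000) / 3857.696 = 4.35493103
K = exp(4.35493103)
K = 77.861455, rounded to 4 significant figures:

77.86


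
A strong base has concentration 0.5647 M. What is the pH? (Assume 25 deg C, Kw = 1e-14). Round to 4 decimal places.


A strong base dissociates completely, so [OH-] equals the given concentration.
pOH = -log10([OH-]) = -log10(0.5647) = 0.248182
pH = 14 - pOH = 14 - 0.248182
pH = 13.751818, rounded to 4 dp:

13.7518


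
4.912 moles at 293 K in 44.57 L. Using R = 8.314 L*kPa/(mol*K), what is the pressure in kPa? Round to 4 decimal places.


PV = nRT, solve for P = nRT / V.
nRT = 4.912 * 8.314 * 293 = 11965.6418
P = 11965.6418 / 44.57
P = 268.46851694 kPa, rounded to 4 dp:

268.4685 kPa


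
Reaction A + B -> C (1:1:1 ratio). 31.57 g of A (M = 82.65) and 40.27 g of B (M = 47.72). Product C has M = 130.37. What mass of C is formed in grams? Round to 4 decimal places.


Find moles of each reactant; the smaller value is the limiting reagent in a 1:1:1 reaction, so moles_C equals moles of the limiter.
n_A = mass_A / M_A = 31.57 / 82.65 = 0.381972 mol
n_B = mass_B / M_B = 40.27 / 47.72 = 0.843881 mol
Limiting reagent: A (smaller), n_limiting = 0.381972 mol
mass_C = n_limiting * M_C = 0.381972 * 130.37
mass_C = 49.79768964 g, rounded to 4 dp:

49.7977 g


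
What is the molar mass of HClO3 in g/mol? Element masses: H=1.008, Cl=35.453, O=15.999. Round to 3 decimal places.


M = sum(count * atomic_mass) over atoms.
M = 1*1.008 + 1*35.453 + 3*15.999
M = 1.008 + 35.453 + 47.997
M = 84.458 g/mol, rounded to 3 dp:

84.458 g/mol


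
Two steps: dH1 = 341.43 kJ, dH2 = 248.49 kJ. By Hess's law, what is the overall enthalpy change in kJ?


Hess's law: enthalpy is a state function, so add the step enthalpies.
dH_total = dH1 + dH2 = 341.43 + (248.49)
dH_total = 589.92 kJ:

589.92 kJ


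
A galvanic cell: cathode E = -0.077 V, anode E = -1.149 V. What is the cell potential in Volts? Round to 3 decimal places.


Standard cell potential: E_cell = E_cathode - E_anode.
E_cell = -0.077 - (-1.149)
E_cell = 1.072 V, rounded to 3 dp:

1.072 V


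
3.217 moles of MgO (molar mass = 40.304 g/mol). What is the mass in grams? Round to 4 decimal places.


mass = n * M
mass = 3.217 * 40.304
mass = 129.657968 g, rounded to 4 dp:

129.6580 g


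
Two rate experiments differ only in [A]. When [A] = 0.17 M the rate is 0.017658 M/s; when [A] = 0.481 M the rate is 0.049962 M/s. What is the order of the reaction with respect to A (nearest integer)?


Rate is proportional to [A]^n, so rate2/rate1 = ([A]2/[A]1)^n. Take logs to solve for n.
rate2/rate1 = 0.049962 / 0.017658 = 2.8294
[A]2/[A]1 = 0.481 / 0.17 = 2.8294
n = ln(2.8294) / ln(2.8294) = 1.0
Nearest integer order:

1


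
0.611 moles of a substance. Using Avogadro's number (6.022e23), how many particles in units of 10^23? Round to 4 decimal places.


N = n * NA, then divide by 1e23 for the requested units.
N / 1e23 = n * 6.022
N / 1e23 = 0.611 * 6.022
N / 1e23 = 3.679442, rounded to 4 dp:

3.6794


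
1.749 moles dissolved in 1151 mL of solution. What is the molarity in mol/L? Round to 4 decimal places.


Convert volume to liters: V_L = V_mL / 1000.
V_L = 1151 / 1000 = 1.151 L
M = n / V_L = 1.749 / 1.151
M = 1.51954822 mol/L, rounded to 4 dp:

1.5195 mol/L


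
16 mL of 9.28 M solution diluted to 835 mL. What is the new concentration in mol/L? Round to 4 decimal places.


Dilution: M1*V1 = M2*V2, solve for M2.
M2 = M1*V1 / V2
M2 = 9.28 * 16 / 835
M2 = 148.48 / 835
M2 = 0.17782036 mol/L, rounded to 4 dp:

0.1778 mol/L


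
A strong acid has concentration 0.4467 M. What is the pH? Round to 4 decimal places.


A strong acid dissociates completely, so [H+] equals the given concentration.
pH = -log10([H+]) = -log10(0.4467)
pH = 0.34998405, rounded to 4 dp:

0.3500


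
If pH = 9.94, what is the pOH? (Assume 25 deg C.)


At 25 deg C, pH + pOH = 14.
pOH = 14 - pH = 14 - 9.94
pOH = 4.06:

4.06


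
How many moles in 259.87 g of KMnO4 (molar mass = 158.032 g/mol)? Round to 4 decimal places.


n = mass / M
n = 259.87 / 158.032
n = 1.64441379 mol, rounded to 4 dp:

1.6444 mol


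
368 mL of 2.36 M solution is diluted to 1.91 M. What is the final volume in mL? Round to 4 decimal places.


Dilution: M1*V1 = M2*V2, solve for V2.
V2 = M1*V1 / M2
V2 = 2.36 * 368 / 1.91
V2 = 868.48 / 1.91
V2 = 454.70157068 mL, rounded to 4 dp:

454.7016 mL


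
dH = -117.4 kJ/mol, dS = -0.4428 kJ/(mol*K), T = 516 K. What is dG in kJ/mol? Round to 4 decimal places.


Gibbs: dG = dH - T*dS (consistent units, dS already in kJ/(mol*K)).
T*dS = 516 * -0.4428 = -228.4848
dG = -117.4 - (-228.4848)
dG = 111.0848 kJ/mol, rounded to 4 dp:

111.0848 kJ/mol


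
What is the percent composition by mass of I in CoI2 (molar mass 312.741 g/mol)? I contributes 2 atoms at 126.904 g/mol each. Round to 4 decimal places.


pct = 100 * (n_elem * M_elem) / M_total
mass_contribution = 2 * 126.904 = 253.808 g/mol
pct = 100 * 253.808 / 312.741
pct = 81.15597251 %, rounded to 4 dp:

81.1560 %


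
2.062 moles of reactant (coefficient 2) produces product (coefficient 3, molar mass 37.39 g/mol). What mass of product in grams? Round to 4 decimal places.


Use the coefficient ratio to convert reactant moles to product moles, then multiply by the product's molar mass.
moles_P = moles_R * (coeff_P / coeff_R) = 2.062 * (3/2) = 3.093
mass_P = moles_P * M_P = 3.093 * 37.39
mass_P = 115.64727 g, rounded to 4 dp:

115.6473 g


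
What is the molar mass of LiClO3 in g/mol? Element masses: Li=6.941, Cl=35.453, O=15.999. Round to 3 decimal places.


M = sum(count * atomic_mass) over atoms.
M = 1*6.941 + 1*35.453 + 3*15.999
M = 6.941 + 35.453 + 47.997
M = 90.391 g/mol, rounded to 3 dp:

90.391 g/mol


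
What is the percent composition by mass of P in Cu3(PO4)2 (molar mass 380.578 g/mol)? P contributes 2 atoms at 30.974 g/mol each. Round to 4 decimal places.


pct = 100 * (n_elem * M_elem) / M_total
mass_contribution = 2 * 30.974 = 61.948 g/mol
pct = 100 * 61.948 / 380.578
pct = 16.27734656 %, rounded to 4 dp:

16.2773 %


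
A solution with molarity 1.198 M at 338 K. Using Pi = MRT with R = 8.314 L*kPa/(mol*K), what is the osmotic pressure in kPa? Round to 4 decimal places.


Osmotic pressure (van't Hoff): Pi = M*R*T.
RT = 8.314 * 338 = 2810.132
Pi = 1.198 * 2810.132
Pi = 3366.538136 kPa, rounded to 4 dp:

3366.5381 kPa


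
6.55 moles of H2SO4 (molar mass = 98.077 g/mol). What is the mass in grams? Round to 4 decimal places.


mass = n * M
mass = 6.55 * 98.077
mass = 642.40435 g, rounded to 4 dp:

642.4044 g


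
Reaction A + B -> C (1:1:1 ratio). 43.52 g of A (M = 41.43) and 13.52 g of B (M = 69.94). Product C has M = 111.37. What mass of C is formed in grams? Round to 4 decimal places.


Find moles of each reactant; the smaller value is the limiting reagent in a 1:1:1 reaction, so moles_C equals moles of the limiter.
n_A = mass_A / M_A = 43.52 / 41.43 = 1.050447 mol
n_B = mass_B / M_B = 13.52 / 69.94 = 0.193309 mol
Limiting reagent: B (smaller), n_limiting = 0.193309 mol
mass_C = n_limiting * M_C = 0.193309 * 111.37
mass_C = 21.52882333 g, rounded to 4 dp:

21.5288 g


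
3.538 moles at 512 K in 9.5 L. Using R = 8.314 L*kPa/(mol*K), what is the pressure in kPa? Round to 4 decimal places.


PV = nRT, solve for P = nRT / V.
nRT = 3.538 * 8.314 * 512 = 15060.4452
P = 15060.4452 / 9.5
P = 1585.31002105 kPa, rounded to 4 dp:

1585.3100 kPa


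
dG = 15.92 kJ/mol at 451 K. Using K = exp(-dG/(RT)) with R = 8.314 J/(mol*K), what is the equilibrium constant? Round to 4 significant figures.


dG is in kJ/mol; multiply by 1000 to match R in J/(mol*K).
RT = 8.314 * 451 = 3749.614 J/mol
exponent = -dG*1000 / (RT) = -(15.92*1000) / 3749.614 = -4.24577036
K = exp(-4.24577036)
K = 0.014324694, rounded to 4 significant figures:

0.01432


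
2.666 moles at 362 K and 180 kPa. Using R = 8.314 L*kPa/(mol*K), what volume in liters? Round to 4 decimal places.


PV = nRT, solve for V = nRT / P.
nRT = 2.666 * 8.314 * 362 = 8023.7749
V = 8023.7749 / 180
V = 44.57652722 L, rounded to 4 dp:

44.5765 L


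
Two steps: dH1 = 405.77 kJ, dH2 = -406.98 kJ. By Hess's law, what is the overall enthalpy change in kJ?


Hess's law: enthalpy is a state function, so add the step enthalpies.
dH_total = dH1 + dH2 = 405.77 + (-406.98)
dH_total = -1.21 kJ:

-1.21 kJ


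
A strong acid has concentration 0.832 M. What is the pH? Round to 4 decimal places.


A strong acid dissociates completely, so [H+] equals the given concentration.
pH = -log10([H+]) = -log10(0.832)
pH = 0.07987667, rounded to 4 dp:

0.0799


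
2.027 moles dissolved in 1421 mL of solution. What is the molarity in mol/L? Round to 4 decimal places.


Convert volume to liters: V_L = V_mL / 1000.
V_L = 1421 / 1000 = 1.421 L
M = n / V_L = 2.027 / 1.421
M = 1.42646024 mol/L, rounded to 4 dp:

1.4265 mol/L


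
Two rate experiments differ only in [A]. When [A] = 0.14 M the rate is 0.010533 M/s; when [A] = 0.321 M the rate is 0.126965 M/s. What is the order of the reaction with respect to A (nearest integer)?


Rate is proportional to [A]^n, so rate2/rate1 = ([A]2/[A]1)^n. Take logs to solve for n.
rate2/rate1 = 0.126965 / 0.010533 = 12.054
[A]2/[A]1 = 0.321 / 0.14 = 2.2929
n = ln(12.054) / ln(2.2929) = 3.0
Nearest integer order:

3


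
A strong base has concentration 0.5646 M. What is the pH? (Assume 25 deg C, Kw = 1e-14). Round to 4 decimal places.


A strong base dissociates completely, so [OH-] equals the given concentration.
pOH = -log10([OH-]) = -log10(0.5646) = 0.248259
pH = 14 - pOH = 14 - 0.248259
pH = 13.751741, rounded to 4 dp:

13.7517


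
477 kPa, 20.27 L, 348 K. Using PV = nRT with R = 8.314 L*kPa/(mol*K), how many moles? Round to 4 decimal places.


PV = nRT, solve for n = PV / (RT).
PV = 477 * 20.27 = 9668.79
RT = 8.314 * 348 = 2893.272
n = 9668.79 / 2893.272
n = 3.34181854 mol, rounded to 4 dp:

3.3418 mol


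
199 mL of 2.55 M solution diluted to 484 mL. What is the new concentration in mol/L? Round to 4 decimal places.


Dilution: M1*V1 = M2*V2, solve for M2.
M2 = M1*V1 / V2
M2 = 2.55 * 199 / 484
M2 = 507.45 / 484
M2 = 1.04845041 mol/L, rounded to 4 dp:

1.0485 mol/L


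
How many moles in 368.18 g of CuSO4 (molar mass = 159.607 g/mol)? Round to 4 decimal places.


n = mass / M
n = 368.18 / 159.607
n = 2.30679106 mol, rounded to 4 dp:

2.3068 mol


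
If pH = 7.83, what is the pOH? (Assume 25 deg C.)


At 25 deg C, pH + pOH = 14.
pOH = 14 - pH = 14 - 7.83
pOH = 6.17:

6.17


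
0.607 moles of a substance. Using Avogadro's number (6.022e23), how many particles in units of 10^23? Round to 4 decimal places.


N = n * NA, then divide by 1e23 for the requested units.
N / 1e23 = n * 6.022
N / 1e23 = 0.607 * 6.022
N / 1e23 = 3.655354, rounded to 4 dp:

3.6554


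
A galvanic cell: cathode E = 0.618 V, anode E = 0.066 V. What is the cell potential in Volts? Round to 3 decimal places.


Standard cell potential: E_cell = E_cathode - E_anode.
E_cell = 0.618 - (0.066)
E_cell = 0.552 V, rounded to 3 dp:

0.552 V


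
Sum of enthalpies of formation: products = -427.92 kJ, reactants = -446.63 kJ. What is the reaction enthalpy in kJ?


dH_rxn = sum(dH_f products) - sum(dH_f reactants)
dH_rxn = -427.92 - (-446.63)
dH_rxn = 18.71 kJ:

18.71 kJ


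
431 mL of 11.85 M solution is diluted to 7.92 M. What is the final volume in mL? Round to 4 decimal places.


Dilution: M1*V1 = M2*V2, solve for V2.
V2 = M1*V1 / M2
V2 = 11.85 * 431 / 7.92
V2 = 5107.35 / 7.92
V2 = 644.86742424 mL, rounded to 4 dp:

644.8674 mL


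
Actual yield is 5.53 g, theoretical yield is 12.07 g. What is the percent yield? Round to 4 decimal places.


% yield = 100 * actual / theoretical
% yield = 100 * 5.53 / 12.07
% yield = 45.81607291 %, rounded to 4 dp:

45.8161 %


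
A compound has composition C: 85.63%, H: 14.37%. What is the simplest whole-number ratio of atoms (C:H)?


Assume 100 g of compound, divide each mass% by atomic mass to get moles, then normalize by the smallest to get a raw atom ratio.
Moles per 100 g: C: 85.63/12.011 = 7.1293, H: 14.37/1.008 = 14.256
Raw ratio (divide by min = 7.1293): C: 1.0, H: 2.0
Multiply by 1 to clear fractions: C: 1.0 ~= 1, H: 2.0 ~= 2
Reduce by GCD to get the simplest whole-number ratio:

1:2


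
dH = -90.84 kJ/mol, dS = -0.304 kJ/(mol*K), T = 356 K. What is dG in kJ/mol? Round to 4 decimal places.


Gibbs: dG = dH - T*dS (consistent units, dS already in kJ/(mol*K)).
T*dS = 356 * -0.304 = -108.224
dG = -90.84 - (-108.224)
dG = 17.384 kJ/mol, rounded to 4 dp:

17.3840 kJ/mol


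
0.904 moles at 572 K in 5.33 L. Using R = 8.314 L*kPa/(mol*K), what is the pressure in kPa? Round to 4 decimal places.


PV = nRT, solve for P = nRT / V.
nRT = 0.904 * 8.314 * 572 = 4299.0696
P = 4299.0696 / 5.33
P = 806.57966229 kPa, rounded to 4 dp:

806.5797 kPa


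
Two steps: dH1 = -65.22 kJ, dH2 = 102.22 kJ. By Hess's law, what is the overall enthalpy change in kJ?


Hess's law: enthalpy is a state function, so add the step enthalpies.
dH_total = dH1 + dH2 = -65.22 + (102.22)
dH_total = 37.0 kJ:

37.00 kJ


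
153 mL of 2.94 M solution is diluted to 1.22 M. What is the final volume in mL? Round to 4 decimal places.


Dilution: M1*V1 = M2*V2, solve for V2.
V2 = M1*V1 / M2
V2 = 2.94 * 153 / 1.22
V2 = 449.82 / 1.22
V2 = 368.70491803 mL, rounded to 4 dp:

368.7049 mL


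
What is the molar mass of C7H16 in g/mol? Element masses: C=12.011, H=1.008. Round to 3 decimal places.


M = sum(count * atomic_mass) over atoms.
M = 7*12.011 + 16*1.008
M = 84.077 + 16.128
M = 100.205 g/mol, rounded to 3 dp:

100.205 g/mol


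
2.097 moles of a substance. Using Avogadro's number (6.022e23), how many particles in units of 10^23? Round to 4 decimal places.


N = n * NA, then divide by 1e23 for the requested units.
N / 1e23 = n * 6.022
N / 1e23 = 2.097 * 6.022
N / 1e23 = 12.628134, rounded to 4 dp:

12.6281


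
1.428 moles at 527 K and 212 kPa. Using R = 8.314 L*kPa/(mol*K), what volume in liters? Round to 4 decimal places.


PV = nRT, solve for V = nRT / P.
nRT = 1.428 * 8.314 * 527 = 6256.7506
V = 6256.7506 / 212
V = 29.51297453 L, rounded to 4 dp:

29.5130 L


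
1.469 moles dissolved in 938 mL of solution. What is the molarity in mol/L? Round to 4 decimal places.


Convert volume to liters: V_L = V_mL / 1000.
V_L = 938 / 1000 = 0.938 L
M = n / V_L = 1.469 / 0.938
M = 1.56609808 mol/L, rounded to 4 dp:

1.5661 mol/L


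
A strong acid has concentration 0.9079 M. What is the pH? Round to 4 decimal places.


A strong acid dissociates completely, so [H+] equals the given concentration.
pH = -log10([H+]) = -log10(0.9079)
pH = 0.04196198, rounded to 4 dp:

0.0420


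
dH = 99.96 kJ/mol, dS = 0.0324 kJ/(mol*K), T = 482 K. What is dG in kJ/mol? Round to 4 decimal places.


Gibbs: dG = dH - T*dS (consistent units, dS already in kJ/(mol*K)).
T*dS = 482 * 0.0324 = 15.6168
dG = 99.96 - (15.6168)
dG = 84.3432 kJ/mol, rounded to 4 dp:

84.3432 kJ/mol


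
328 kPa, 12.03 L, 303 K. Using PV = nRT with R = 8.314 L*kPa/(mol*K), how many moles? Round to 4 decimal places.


PV = nRT, solve for n = PV / (RT).
PV = 328 * 12.03 = 3945.84
RT = 8.314 * 303 = 2519.142
n = 3945.84 / 2519.142
n = 1.56634283 mol, rounded to 4 dp:

1.5663 mol


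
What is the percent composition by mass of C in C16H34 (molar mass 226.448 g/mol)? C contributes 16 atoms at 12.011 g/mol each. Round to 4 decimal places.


pct = 100 * (n_elem * M_elem) / M_total
mass_contribution = 16 * 12.011 = 192.176 g/mol
pct = 100 * 192.176 / 226.448
pct = 84.86539956 %, rounded to 4 dp:

84.8654 %


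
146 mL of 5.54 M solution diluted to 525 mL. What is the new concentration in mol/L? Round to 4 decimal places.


Dilution: M1*V1 = M2*V2, solve for M2.
M2 = M1*V1 / V2
M2 = 5.54 * 146 / 525
M2 = 808.84 / 525
M2 = 1.54064762 mol/L, rounded to 4 dp:

1.5406 mol/L


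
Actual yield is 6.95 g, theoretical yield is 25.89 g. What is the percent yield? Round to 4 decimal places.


% yield = 100 * actual / theoretical
% yield = 100 * 6.95 / 25.89
% yield = 26.84434144 %, rounded to 4 dp:

26.8443 %


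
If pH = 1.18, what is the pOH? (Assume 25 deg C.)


At 25 deg C, pH + pOH = 14.
pOH = 14 - pH = 14 - 1.18
pOH = 12.82:

12.82


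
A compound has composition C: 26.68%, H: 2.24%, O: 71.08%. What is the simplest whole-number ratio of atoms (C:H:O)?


Assume 100 g of compound, divide each mass% by atomic mass to get moles, then normalize by the smallest to get a raw atom ratio.
Moles per 100 g: C: 26.68/12.011 = 2.2213, H: 2.24/1.008 = 2.2222, O: 71.08/15.999 = 4.4428
Raw ratio (divide by min = 2.2213): C: 1.0, H: 1.0, O: 2.0
Multiply by 1 to clear fractions: C: 1.0 ~= 1, H: 1.0 ~= 1, O: 2.0 ~= 2
Reduce by GCD to get the simplest whole-number ratio:

1:1:2


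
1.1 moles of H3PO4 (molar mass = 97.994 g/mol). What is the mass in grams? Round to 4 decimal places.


mass = n * M
mass = 1.1 * 97.994
mass = 107.7934 g, rounded to 4 dp:

107.7934 g


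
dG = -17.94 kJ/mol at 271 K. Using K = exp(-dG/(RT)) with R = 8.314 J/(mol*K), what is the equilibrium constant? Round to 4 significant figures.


dG is in kJ/mol; multiply by 1000 to match R in J/(mol*K).
RT = 8.314 * 271 = 2253.094 J/mol
exponent = -dG*1000 / (RT) = -(-17.94*1000) / 2253.094 = 7.96238417
K = exp(7.96238417)
K = 2870.9095, rounded to 4 significant figures:

2871


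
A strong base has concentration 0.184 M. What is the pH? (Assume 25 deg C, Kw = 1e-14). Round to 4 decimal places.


A strong base dissociates completely, so [OH-] equals the given concentration.
pOH = -log10([OH-]) = -log10(0.184) = 0.735182
pH = 14 - pOH = 14 - 0.735182
pH = 13.264818, rounded to 4 dp:

13.2648


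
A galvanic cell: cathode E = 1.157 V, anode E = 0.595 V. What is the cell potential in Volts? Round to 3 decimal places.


Standard cell potential: E_cell = E_cathode - E_anode.
E_cell = 1.157 - (0.595)
E_cell = 0.562 V, rounded to 3 dp:

0.562 V


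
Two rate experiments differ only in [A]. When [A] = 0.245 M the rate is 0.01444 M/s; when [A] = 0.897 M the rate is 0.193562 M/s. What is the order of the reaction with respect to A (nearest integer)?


Rate is proportional to [A]^n, so rate2/rate1 = ([A]2/[A]1)^n. Take logs to solve for n.
rate2/rate1 = 0.193562 / 0.01444 = 13.4046
[A]2/[A]1 = 0.897 / 0.245 = 3.6612
n = ln(13.4046) / ln(3.6612) = 2.0
Nearest integer order:

2


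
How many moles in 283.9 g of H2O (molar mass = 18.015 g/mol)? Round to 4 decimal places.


n = mass / M
n = 283.9 / 18.015
n = 15.75908965 mol, rounded to 4 dp:

15.7591 mol


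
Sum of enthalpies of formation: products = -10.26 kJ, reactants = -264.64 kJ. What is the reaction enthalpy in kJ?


dH_rxn = sum(dH_f products) - sum(dH_f reactants)
dH_rxn = -10.26 - (-264.64)
dH_rxn = 254.38 kJ:

254.38 kJ


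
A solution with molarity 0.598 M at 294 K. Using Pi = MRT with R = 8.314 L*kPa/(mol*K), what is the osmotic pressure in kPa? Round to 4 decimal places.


Osmotic pressure (van't Hoff): Pi = M*R*T.
RT = 8.314 * 294 = 2444.316
Pi = 0.598 * 2444.316
Pi = 1461.700968 kPa, rounded to 4 dp:

1461.7010 kPa


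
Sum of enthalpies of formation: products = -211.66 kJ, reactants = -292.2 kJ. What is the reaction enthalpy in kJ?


dH_rxn = sum(dH_f products) - sum(dH_f reactants)
dH_rxn = -211.66 - (-292.2)
dH_rxn = 80.54 kJ:

80.54 kJ


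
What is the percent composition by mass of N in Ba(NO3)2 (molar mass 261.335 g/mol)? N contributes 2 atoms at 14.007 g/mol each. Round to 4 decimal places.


pct = 100 * (n_elem * M_elem) / M_total
mass_contribution = 2 * 14.007 = 28.014 g/mol
pct = 100 * 28.014 / 261.335
pct = 10.71957449 %, rounded to 4 dp:

10.7196 %


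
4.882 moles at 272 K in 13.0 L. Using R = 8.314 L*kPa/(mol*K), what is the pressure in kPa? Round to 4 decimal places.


PV = nRT, solve for P = nRT / V.
nRT = 4.882 * 8.314 * 272 = 11040.1939
P = 11040.1939 / 13.0
P = 849.24568462 kPa, rounded to 4 dp:

849.2457 kPa


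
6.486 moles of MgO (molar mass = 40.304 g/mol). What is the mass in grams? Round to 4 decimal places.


mass = n * M
mass = 6.486 * 40.304
mass = 261.411744 g, rounded to 4 dp:

261.4117 g


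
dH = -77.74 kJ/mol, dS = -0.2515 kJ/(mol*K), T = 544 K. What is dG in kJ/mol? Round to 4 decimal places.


Gibbs: dG = dH - T*dS (consistent units, dS already in kJ/(mol*K)).
T*dS = 544 * -0.2515 = -136.816
dG = -77.74 - (-136.816)
dG = 59.076 kJ/mol, rounded to 4 dp:

59.0760 kJ/mol


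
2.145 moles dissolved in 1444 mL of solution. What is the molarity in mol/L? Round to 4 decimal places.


Convert volume to liters: V_L = V_mL / 1000.
V_L = 1444 / 1000 = 1.444 L
M = n / V_L = 2.145 / 1.444
M = 1.48545706 mol/L, rounded to 4 dp:

1.4855 mol/L


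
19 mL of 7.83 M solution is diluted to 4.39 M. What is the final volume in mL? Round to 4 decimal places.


Dilution: M1*V1 = M2*V2, solve for V2.
V2 = M1*V1 / M2
V2 = 7.83 * 19 / 4.39
V2 = 148.77 / 4.39
V2 = 33.88838269 mL, rounded to 4 dp:

33.8884 mL


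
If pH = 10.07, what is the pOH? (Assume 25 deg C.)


At 25 deg C, pH + pOH = 14.
pOH = 14 - pH = 14 - 10.07
pOH = 3.93:

3.93


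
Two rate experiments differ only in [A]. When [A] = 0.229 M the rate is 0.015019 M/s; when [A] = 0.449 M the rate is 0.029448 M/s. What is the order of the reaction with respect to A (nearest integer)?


Rate is proportional to [A]^n, so rate2/rate1 = ([A]2/[A]1)^n. Take logs to solve for n.
rate2/rate1 = 0.029448 / 0.015019 = 1.9607
[A]2/[A]1 = 0.449 / 0.229 = 1.9607
n = ln(1.9607) / ln(1.9607) = 1.0
Nearest integer order:

1


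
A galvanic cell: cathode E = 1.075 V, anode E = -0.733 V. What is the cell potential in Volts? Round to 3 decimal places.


Standard cell potential: E_cell = E_cathode - E_anode.
E_cell = 1.075 - (-0.733)
E_cell = 1.808 V, rounded to 3 dp:

1.808 V


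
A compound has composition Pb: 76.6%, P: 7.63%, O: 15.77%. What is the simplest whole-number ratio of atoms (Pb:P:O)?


Assume 100 g of compound, divide each mass% by atomic mass to get moles, then normalize by the smallest to get a raw atom ratio.
Moles per 100 g: Pb: 76.6/207.2 = 0.3697, P: 7.63/30.974 = 0.2463, O: 15.77/15.999 = 0.9857
Raw ratio (divide by min = 0.2463): Pb: 1.501, P: 1.0, O: 4.001
Multiply by 2 to clear fractions: Pb: 3.002 ~= 3, P: 2.0 ~= 2, O: 8.003 ~= 8
Reduce by GCD to get the simplest whole-number ratio:

3:2:8


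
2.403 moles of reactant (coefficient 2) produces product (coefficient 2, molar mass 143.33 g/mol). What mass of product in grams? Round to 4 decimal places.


Use the coefficient ratio to convert reactant moles to product moles, then multiply by the product's molar mass.
moles_P = moles_R * (coeff_P / coeff_R) = 2.403 * (2/2) = 2.403
mass_P = moles_P * M_P = 2.403 * 143.33
mass_P = 344.42199 g, rounded to 4 dp:

344.4220 g


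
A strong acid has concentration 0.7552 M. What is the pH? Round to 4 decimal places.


A strong acid dissociates completely, so [H+] equals the given concentration.
pH = -log10([H+]) = -log10(0.7552)
pH = 0.12193802, rounded to 4 dp:

0.1219


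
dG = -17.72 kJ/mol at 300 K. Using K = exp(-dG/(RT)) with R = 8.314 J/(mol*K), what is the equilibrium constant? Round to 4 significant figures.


dG is in kJ/mol; multiply by 1000 to match R in J/(mol*K).
RT = 8.314 * 300 = 2494.2 J/mol
exponent = -dG*1000 / (RT) = -(-17.72*1000) / 2494.2 = 7.1044824
K = exp(7.1044824)
K = 1217.4118, rounded to 4 significant figures:

1217


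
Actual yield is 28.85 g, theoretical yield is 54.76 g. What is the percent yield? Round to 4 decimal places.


% yield = 100 * actual / theoretical
% yield = 100 * 28.85 / 54.76
% yield = 52.6844412 %, rounded to 4 dp:

52.6844 %


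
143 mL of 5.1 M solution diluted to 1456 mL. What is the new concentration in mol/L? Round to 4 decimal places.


Dilution: M1*V1 = M2*V2, solve for M2.
M2 = M1*V1 / V2
M2 = 5.1 * 143 / 1456
M2 = 729.3 / 1456
M2 = 0.50089286 mol/L, rounded to 4 dp:

0.5009 mol/L


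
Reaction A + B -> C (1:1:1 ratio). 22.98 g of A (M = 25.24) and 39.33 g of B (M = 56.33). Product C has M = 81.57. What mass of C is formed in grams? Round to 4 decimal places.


Find moles of each reactant; the smaller value is the limiting reagent in a 1:1:1 reaction, so moles_C equals moles of the limiter.
n_A = mass_A / M_A = 22.98 / 25.24 = 0.91046 mol
n_B = mass_B / M_B = 39.33 / 56.33 = 0.698207 mol
Limiting reagent: B (smaller), n_limiting = 0.698207 mol
mass_C = n_limiting * M_C = 0.698207 * 81.57
mass_C = 56.95274499 g, rounded to 4 dp:

56.9527 g


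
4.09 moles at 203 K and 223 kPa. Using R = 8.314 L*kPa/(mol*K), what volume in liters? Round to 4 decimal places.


PV = nRT, solve for V = nRT / P.
nRT = 4.09 * 8.314 * 203 = 6902.8648
V = 6902.8648 / 223
V = 30.95455067 L, rounded to 4 dp:

30.9546 L


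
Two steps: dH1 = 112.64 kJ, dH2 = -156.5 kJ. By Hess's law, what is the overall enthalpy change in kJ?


Hess's law: enthalpy is a state function, so add the step enthalpies.
dH_total = dH1 + dH2 = 112.64 + (-156.5)
dH_total = -43.86 kJ:

-43.86 kJ


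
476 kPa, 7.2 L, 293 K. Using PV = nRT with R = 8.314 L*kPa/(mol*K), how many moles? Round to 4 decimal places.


PV = nRT, solve for n = PV / (RT).
PV = 476 * 7.2 = 3427.2
RT = 8.314 * 293 = 2436.002
n = 3427.2 / 2436.002
n = 1.4068954 mol, rounded to 4 dp:

1.4069 mol


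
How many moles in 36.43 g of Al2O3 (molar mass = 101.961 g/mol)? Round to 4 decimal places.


n = mass / M
n = 36.43 / 101.961
n = 0.35729347 mol, rounded to 4 dp:

0.3573 mol


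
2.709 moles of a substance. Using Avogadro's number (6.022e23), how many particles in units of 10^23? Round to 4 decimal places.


N = n * NA, then divide by 1e23 for the requested units.
N / 1e23 = n * 6.022
N / 1e23 = 2.709 * 6.022
N / 1e23 = 16.313598, rounded to 4 dp:

16.3136


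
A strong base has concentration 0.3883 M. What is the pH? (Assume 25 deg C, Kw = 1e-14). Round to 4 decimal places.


A strong base dissociates completely, so [OH-] equals the given concentration.
pOH = -log10([OH-]) = -log10(0.3883) = 0.410833
pH = 14 - pOH = 14 - 0.410833
pH = 13.589167, rounded to 4 dp:

13.5892


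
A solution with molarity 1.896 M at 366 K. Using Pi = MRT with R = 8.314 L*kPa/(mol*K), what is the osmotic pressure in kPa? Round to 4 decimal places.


Osmotic pressure (van't Hoff): Pi = M*R*T.
RT = 8.314 * 366 = 3042.924
Pi = 1.896 * 3042.924
Pi = 5769.383904 kPa, rounded to 4 dp:

5769.3839 kPa


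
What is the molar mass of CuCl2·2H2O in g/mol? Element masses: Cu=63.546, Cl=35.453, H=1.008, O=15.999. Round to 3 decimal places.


M = sum(count * atomic_mass) over atoms.
M = 1*63.546 + 2*35.453 + 4*1.008 + 2*15.999
M = 63.546 + 70.906 + 4.032 + 31.998
M = 170.482 g/mol, rounded to 3 dp:

170.482 g/mol


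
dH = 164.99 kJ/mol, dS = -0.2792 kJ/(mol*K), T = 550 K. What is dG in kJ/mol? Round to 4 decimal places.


Gibbs: dG = dH - T*dS (consistent units, dS already in kJ/(mol*K)).
T*dS = 550 * -0.2792 = -153.56
dG = 164.99 - (-153.56)
dG = 318.55 kJ/mol, rounded to 4 dp:

318.5500 kJ/mol


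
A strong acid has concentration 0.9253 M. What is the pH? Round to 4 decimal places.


A strong acid dissociates completely, so [H+] equals the given concentration.
pH = -log10([H+]) = -log10(0.9253)
pH = 0.03371744, rounded to 4 dp:

0.0337


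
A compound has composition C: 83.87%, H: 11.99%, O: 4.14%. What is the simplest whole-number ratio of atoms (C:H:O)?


Assume 100 g of compound, divide each mass% by atomic mass to get moles, then normalize by the smallest to get a raw atom ratio.
Moles per 100 g: C: 83.87/12.011 = 6.9828, H: 11.99/1.008 = 11.8948, O: 4.14/15.999 = 0.2588
Raw ratio (divide by min = 0.2588): C: 26.985, H: 45.968, O: 1.0
Multiply by 1 to clear fractions: C: 26.985 ~= 27, H: 45.968 ~= 46, O: 1.0 ~= 1
Reduce by GCD to get the simplest whole-number ratio:

27:46:1


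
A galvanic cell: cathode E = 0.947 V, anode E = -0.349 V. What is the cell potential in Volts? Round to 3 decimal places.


Standard cell potential: E_cell = E_cathode - E_anode.
E_cell = 0.947 - (-0.349)
E_cell = 1.296 V, rounded to 3 dp:

1.296 V


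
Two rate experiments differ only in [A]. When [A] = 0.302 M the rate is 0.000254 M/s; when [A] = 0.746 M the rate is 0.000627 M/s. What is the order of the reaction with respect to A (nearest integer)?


Rate is proportional to [A]^n, so rate2/rate1 = ([A]2/[A]1)^n. Take logs to solve for n.
rate2/rate1 = 0.000627 / 0.000254 = 2.4685
[A]2/[A]1 = 0.746 / 0.302 = 2.4702
n = ln(2.4685) / ln(2.4702) = 0.999
Nearest integer order:

1


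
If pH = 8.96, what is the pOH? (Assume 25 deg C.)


At 25 deg C, pH + pOH = 14.
pOH = 14 - pH = 14 - 8.96
pOH = 5.04:

5.04


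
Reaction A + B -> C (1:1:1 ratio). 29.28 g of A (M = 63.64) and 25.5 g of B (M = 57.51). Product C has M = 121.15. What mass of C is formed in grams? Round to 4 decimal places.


Find moles of each reactant; the smaller value is the limiting reagent in a 1:1:1 reaction, so moles_C equals moles of the limiter.
n_A = mass_A / M_A = 29.28 / 63.64 = 0.460088 mol
n_B = mass_B / M_B = 25.5 / 57.51 = 0.443401 mol
Limiting reagent: B (smaller), n_limiting = 0.443401 mol
mass_C = n_limiting * M_C = 0.443401 * 121.15
mass_C = 53.71803115 g, rounded to 4 dp:

53.7180 g


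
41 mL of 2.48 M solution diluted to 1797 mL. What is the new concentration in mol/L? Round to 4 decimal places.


Dilution: M1*V1 = M2*V2, solve for M2.
M2 = M1*V1 / V2
M2 = 2.48 * 41 / 1797
M2 = 101.68 / 1797
M2 = 0.05658319 mol/L, rounded to 4 dp:

0.0566 mol/L


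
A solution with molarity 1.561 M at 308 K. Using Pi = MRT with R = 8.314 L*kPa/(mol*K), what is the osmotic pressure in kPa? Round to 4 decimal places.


Osmotic pressure (van't Hoff): Pi = M*R*T.
RT = 8.314 * 308 = 2560.712
Pi = 1.561 * 2560.712
Pi = 3997.271432 kPa, rounded to 4 dp:

3997.2714 kPa


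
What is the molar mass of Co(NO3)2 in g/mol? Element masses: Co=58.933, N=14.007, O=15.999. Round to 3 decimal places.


M = sum(count * atomic_mass) over atoms.
M = 1*58.933 + 2*14.007 + 6*15.999
M = 58.933 + 28.014 + 95.994
M = 182.941 g/mol, rounded to 3 dp:

182.941 g/mol


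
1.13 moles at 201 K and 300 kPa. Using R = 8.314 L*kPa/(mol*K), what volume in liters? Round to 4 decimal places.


PV = nRT, solve for V = nRT / P.
nRT = 1.13 * 8.314 * 201 = 1888.3588
V = 1888.3588 / 300
V = 6.29452933 L, rounded to 4 dp:

6.2945 L


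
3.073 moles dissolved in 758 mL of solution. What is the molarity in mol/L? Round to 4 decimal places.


Convert volume to liters: V_L = V_mL / 1000.
V_L = 758 / 1000 = 0.758 L
M = n / V_L = 3.073 / 0.758
M = 4.05408971 mol/L, rounded to 4 dp:

4.0541 mol/L


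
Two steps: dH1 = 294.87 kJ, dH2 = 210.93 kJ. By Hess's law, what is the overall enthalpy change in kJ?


Hess's law: enthalpy is a state function, so add the step enthalpies.
dH_total = dH1 + dH2 = 294.87 + (210.93)
dH_total = 505.8 kJ:

505.80 kJ


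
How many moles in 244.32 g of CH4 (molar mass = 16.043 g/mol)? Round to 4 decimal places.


n = mass / M
n = 244.32 / 16.043
n = 15.22907187 mol, rounded to 4 dp:

15.2291 mol


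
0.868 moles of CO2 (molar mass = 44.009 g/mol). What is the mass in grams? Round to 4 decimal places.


mass = n * M
mass = 0.868 * 44.009
mass = 38.199812 g, rounded to 4 dp:

38.1998 g


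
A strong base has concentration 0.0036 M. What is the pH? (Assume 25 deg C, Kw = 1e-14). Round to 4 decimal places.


A strong base dissociates completely, so [OH-] equals the given concentration.
pOH = -log10([OH-]) = -log10(0.0036) = 2.443697
pH = 14 - pOH = 14 - 2.443697
pH = 11.556303, rounded to 4 dp:

11.5563


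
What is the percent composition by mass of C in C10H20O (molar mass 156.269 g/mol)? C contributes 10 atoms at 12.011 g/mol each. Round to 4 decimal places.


pct = 100 * (n_elem * M_elem) / M_total
mass_contribution = 10 * 12.011 = 120.11 g/mol
pct = 100 * 120.11 / 156.269
pct = 76.8610537 %, rounded to 4 dp:

76.8611 %
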